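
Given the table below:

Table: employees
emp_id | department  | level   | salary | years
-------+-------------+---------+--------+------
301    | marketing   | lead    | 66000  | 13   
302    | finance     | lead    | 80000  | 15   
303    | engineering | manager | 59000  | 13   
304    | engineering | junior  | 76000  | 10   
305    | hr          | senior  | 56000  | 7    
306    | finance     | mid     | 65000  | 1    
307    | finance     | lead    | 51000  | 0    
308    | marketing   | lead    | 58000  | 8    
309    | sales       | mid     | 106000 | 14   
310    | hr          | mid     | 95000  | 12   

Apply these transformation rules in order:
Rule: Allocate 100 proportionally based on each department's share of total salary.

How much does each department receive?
engineering: 18.96, finance: 27.53, hr: 21.21, marketing: 17.42, sales: 14.89

Step 1: Calculate total salary = 712000
Step 2: Calculate each department's proportion:
  engineering: 135000/712000 = 18.96% → 18.96
  finance: 196000/712000 = 27.53% → 27.53
  hr: 151000/712000 = 21.21% → 21.21
  marketing: 124000/712000 = 17.42% → 17.42
  sales: 106000/712000 = 14.89% → 14.89
Step 3: Verify: sum of allocations ≈ 100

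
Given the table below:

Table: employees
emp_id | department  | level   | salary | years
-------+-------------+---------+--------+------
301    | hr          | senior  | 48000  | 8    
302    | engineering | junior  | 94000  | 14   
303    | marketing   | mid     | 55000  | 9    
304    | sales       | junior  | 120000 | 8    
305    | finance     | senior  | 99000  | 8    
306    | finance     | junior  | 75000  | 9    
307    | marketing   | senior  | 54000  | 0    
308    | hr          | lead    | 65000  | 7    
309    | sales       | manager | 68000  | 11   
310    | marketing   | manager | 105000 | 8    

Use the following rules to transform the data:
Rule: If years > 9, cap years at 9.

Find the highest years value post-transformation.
9

Step 1: Original maximum years = 14
Step 2: Apply cap at 9
Step 3: 2 records had years > 9 and were capped
Step 4: Maximum after transformation = 9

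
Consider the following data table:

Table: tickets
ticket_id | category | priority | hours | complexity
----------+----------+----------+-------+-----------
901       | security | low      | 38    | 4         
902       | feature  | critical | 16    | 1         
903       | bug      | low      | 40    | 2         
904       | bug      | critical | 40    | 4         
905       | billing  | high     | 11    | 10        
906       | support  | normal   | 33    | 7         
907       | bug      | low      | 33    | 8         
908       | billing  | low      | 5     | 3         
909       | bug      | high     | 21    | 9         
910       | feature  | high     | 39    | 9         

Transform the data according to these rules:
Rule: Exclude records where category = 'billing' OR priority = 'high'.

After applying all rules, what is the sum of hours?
200

Step 1: Find records where category = 'billing' OR priority = 'high'
Step 2: 4 records match, summing to 76
Step 3: Original sum: 276
Step 4: Remaining sum = 276 - 76 = 200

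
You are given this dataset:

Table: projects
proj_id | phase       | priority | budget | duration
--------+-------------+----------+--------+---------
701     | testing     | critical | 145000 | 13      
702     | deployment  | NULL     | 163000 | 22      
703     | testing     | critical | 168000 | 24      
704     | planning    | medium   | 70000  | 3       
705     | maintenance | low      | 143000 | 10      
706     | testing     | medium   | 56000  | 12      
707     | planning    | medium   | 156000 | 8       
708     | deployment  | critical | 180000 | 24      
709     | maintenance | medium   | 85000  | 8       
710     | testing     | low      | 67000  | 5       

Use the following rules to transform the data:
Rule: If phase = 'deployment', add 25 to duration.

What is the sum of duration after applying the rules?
179

Step 1: Count records where phase = 'deployment': 2
Step 2: Total bonus added: 2 × 25 = 50
Step 3: Original sum of duration: 129
Step 4: Final sum = 129 + 50 = 179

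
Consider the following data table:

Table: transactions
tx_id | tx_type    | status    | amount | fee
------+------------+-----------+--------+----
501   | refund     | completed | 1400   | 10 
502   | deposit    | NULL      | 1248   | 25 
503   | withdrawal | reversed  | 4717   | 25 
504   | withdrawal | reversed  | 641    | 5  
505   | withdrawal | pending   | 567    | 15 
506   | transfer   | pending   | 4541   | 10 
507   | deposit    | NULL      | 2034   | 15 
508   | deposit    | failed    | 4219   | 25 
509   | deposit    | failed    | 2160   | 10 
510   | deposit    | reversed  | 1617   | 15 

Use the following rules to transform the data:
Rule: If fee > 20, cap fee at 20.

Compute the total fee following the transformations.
140

Step 1: 3 records have fee > 20
Step 2: These records originally summed to 75
Step 3: After capping: 3 × 20 = 60
Step 4: Unaffected records sum: 80
Step 5: Final sum = 60 + 80 = 140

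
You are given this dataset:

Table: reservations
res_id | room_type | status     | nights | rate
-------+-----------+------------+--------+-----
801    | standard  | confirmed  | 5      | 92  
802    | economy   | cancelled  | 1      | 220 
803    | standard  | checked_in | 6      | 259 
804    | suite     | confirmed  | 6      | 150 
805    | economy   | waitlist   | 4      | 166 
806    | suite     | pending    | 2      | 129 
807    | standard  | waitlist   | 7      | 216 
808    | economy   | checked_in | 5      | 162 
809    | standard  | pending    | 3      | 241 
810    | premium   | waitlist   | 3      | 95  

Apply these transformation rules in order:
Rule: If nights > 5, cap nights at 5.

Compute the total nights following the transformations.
38

Step 1: 3 records have nights > 5
Step 2: These records originally summed to 19
Step 3: After capping: 3 × 5 = 15
Step 4: Unaffected records sum: 23
Step 5: Final sum = 15 + 23 = 38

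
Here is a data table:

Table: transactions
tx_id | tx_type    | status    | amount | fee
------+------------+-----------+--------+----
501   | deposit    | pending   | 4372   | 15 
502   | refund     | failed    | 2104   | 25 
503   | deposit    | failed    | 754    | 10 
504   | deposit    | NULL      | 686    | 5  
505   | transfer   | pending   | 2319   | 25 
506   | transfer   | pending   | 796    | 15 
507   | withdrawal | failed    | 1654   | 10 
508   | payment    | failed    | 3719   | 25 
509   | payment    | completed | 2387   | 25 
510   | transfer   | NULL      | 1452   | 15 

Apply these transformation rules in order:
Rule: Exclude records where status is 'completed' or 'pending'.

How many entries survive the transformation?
6

Step 1: Count records to exclude
  - 1 (completed) + 3 (pending) = 4 records
Step 2: Total records: 10
Step 3: Remaining = 10 - 4 = 6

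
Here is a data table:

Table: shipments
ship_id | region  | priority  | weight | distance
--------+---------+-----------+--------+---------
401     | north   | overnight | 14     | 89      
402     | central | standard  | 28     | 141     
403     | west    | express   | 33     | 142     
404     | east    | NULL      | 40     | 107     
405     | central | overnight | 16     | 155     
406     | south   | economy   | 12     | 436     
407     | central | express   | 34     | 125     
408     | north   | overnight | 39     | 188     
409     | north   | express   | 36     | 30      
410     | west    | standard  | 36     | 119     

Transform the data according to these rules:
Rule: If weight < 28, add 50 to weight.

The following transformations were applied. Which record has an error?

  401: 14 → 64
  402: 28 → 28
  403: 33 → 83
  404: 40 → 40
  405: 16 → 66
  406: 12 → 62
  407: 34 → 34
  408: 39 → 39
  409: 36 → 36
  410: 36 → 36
Record 403 has an error. The correct transformed value should be 33, not 83.

Step 1: Check each record against the rule
Step 2: Record 403 has weight = 33
Step 3: Since 33 >= 28, the bonus should not have been applied
Step 4: Correct value = 33, but claimed value = 83
Conclusion: Record 403 has the error.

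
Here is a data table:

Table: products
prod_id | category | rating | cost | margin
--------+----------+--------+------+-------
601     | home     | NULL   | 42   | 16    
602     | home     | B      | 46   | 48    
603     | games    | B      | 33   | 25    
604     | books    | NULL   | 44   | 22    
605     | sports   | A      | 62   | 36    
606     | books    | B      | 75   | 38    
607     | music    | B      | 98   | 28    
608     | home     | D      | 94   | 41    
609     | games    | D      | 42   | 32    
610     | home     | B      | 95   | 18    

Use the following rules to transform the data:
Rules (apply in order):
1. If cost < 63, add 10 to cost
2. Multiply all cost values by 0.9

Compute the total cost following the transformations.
621.9

Step 1: Apply Rule 1 - Add 10 to records with cost < 63
  - 6 records affected: 269 + (6 × 10) = 329
  - Unaffected records: 362
  - Sum after Rule 1: 691
Step 2: Apply Rule 2 - Multiply all by 0.9
  - 691 × 0.9 = 621.9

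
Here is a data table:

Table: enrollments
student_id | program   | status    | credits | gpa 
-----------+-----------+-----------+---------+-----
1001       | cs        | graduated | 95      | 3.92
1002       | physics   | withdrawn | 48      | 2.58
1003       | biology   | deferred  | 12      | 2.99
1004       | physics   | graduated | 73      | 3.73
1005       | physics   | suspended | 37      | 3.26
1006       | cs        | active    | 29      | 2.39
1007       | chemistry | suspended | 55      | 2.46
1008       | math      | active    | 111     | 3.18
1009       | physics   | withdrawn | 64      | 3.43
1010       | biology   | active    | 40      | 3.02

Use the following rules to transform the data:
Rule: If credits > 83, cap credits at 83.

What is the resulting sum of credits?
524

Step 1: 2 records have credits > 83
Step 2: These records originally summed to 206
Step 3: After capping: 2 × 83 = 166
Step 4: Unaffected records sum: 358
Step 5: Final sum = 166 + 358 = 524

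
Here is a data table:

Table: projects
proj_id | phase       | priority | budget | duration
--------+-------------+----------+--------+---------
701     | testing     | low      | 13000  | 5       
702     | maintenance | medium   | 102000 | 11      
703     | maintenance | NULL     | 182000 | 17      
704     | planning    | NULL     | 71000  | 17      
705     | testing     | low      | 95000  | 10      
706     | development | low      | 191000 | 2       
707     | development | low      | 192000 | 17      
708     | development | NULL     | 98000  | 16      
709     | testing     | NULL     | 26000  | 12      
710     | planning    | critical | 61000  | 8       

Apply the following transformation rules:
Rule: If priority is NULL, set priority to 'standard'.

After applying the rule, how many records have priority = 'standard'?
4

Step 1: Count records where priority IS NULL
Step 2: Found 4 records with NULL priority
Step 3: These records will have priority set to 'standard'
Step 4: Records already having priority = 'standard': 0
Step 5: Answer: 4 + 0 = 4 records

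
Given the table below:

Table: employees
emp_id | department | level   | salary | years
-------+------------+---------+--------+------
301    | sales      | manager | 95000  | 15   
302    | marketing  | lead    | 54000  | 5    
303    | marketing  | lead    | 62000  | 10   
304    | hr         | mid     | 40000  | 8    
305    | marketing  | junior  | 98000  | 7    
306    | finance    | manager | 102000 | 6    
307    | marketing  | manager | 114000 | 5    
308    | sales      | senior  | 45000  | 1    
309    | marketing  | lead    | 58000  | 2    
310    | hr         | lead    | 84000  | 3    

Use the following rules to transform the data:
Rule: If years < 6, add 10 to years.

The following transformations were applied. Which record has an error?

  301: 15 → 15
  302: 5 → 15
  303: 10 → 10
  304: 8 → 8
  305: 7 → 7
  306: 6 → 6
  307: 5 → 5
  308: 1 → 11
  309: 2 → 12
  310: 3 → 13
Record 307 has an error. The correct transformed value should be 15, not 5.

Step 1: Check each record against the rule
Step 2: Record 307 has years = 5
Step 3: Since 5 < 6, the bonus should have been applied
Step 4: Correct value = 15, but claimed value = 5
Conclusion: Record 307 has the error.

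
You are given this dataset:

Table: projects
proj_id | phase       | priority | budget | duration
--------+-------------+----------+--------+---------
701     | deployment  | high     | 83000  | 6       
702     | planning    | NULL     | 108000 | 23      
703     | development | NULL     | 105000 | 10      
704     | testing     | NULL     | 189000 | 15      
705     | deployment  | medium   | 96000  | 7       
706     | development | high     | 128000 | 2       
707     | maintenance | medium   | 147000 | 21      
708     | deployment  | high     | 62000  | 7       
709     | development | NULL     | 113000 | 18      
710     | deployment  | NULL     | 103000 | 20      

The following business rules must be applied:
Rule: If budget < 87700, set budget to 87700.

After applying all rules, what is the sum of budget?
1164400

Step 1: 2 records have budget < 87700
Step 2: These records originally summed to 145000
Step 3: After setting to minimum: 2 × 87700 = 175400
Step 4: Unaffected records sum: 989000
Step 5: Final sum = 175400 + 989000 = 1164400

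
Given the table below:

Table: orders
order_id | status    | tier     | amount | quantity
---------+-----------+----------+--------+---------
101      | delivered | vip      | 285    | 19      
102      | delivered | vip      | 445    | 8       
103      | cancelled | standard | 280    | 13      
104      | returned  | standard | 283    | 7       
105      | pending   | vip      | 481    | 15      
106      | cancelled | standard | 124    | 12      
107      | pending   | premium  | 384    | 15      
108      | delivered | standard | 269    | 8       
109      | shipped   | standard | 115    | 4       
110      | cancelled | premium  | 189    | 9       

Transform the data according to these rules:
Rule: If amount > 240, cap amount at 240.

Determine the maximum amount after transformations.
240

Step 1: Original maximum amount = 481
Step 2: Apply cap at 240
Step 3: 7 records had amount > 240 and were capped
Step 4: Maximum after transformation = 240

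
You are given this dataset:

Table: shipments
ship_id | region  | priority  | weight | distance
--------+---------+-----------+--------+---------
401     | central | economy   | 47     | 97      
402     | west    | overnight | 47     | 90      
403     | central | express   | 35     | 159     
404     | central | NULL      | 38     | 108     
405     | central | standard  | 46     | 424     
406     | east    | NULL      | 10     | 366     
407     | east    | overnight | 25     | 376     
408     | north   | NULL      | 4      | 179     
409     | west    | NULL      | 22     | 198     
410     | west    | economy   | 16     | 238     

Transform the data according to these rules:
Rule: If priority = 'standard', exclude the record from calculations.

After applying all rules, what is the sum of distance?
1811

Step 1: Identify records where priority = 'standard'
Step 2: The excluded records sum to 424
Step 3: Original total distance = 2235
Step 4: Remaining total = 2235 - 424 = 1811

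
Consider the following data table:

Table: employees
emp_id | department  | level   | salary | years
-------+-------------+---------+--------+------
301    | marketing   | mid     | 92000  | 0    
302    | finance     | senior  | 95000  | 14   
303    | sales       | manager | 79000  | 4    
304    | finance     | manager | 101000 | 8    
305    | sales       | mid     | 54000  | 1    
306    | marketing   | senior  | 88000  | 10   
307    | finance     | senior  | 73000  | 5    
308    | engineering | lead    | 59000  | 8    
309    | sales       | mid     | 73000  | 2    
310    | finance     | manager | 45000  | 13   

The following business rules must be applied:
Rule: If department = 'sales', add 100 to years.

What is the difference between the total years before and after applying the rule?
300

Step 1: Original sum of years = 65
Step 2: 3 records have department = 'sales'
Step 3: Each affected record changes by 100
Step 4: Total change = 3 × 100 = 300
Step 5: New sum = 65 + 300 = 365
Step 6: Difference = |365 - 65| = 300
        (Sum increased by 300)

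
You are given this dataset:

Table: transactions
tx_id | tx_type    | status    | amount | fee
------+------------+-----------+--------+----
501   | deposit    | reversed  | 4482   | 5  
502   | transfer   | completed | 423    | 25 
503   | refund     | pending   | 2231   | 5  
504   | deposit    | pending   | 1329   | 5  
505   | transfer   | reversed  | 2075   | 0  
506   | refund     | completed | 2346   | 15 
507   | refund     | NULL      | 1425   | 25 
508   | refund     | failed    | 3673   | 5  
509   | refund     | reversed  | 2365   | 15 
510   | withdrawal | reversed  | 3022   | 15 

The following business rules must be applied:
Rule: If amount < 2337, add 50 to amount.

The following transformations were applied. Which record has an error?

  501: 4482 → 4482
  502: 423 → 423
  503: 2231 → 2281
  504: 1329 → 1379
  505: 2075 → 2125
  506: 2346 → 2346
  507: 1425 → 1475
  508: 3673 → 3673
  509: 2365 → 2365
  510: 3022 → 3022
Record 502 has an error. The correct transformed value should be 473, not 423.

Step 1: Check each record against the rule
Step 2: Record 502 has amount = 423
Step 3: Since 423 < 2337, the bonus should have been applied
Step 4: Correct value = 473, but claimed value = 423
Conclusion: Record 502 has the error.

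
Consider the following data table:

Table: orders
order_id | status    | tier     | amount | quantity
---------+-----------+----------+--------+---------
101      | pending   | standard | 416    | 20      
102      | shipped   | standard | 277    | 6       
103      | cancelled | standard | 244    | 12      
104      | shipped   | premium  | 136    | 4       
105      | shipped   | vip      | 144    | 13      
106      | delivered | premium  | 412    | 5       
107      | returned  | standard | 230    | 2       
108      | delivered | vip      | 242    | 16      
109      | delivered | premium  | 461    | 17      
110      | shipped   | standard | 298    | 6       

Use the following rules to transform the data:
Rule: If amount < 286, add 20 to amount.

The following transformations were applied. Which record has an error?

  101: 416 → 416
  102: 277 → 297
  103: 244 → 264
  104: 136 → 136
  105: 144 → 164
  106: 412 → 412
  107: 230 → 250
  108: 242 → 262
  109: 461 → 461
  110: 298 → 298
Record 104 has an error. The correct transformed value should be 156, not 136.

Step 1: Check each record against the rule
Step 2: Record 104 has amount = 136
Step 3: Since 136 < 286, the bonus should have been applied
Step 4: Correct value = 156, but claimed value = 136
Conclusion: Record 104 has the error.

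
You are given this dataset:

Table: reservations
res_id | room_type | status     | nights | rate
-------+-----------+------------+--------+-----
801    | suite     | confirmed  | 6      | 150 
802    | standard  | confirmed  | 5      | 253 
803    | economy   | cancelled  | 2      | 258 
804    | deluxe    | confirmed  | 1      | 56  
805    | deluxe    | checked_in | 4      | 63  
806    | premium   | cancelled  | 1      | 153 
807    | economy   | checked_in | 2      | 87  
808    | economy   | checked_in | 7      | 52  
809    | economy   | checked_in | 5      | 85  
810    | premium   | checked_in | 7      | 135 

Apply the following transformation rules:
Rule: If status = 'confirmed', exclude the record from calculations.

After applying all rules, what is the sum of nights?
28

Step 1: Identify records where status = 'confirmed'
Step 2: The excluded records sum to 12
Step 3: Original total nights = 40
Step 4: Remaining total = 40 - 12 = 28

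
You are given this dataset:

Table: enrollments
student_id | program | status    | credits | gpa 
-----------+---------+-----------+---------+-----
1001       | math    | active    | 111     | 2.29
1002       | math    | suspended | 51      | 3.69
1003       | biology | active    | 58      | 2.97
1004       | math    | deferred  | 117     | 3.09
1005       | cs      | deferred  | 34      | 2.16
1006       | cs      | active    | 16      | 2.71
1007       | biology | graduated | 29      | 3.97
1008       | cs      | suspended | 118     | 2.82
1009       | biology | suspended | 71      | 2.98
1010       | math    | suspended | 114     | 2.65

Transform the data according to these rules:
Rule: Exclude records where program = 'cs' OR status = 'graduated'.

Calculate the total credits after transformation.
522

Step 1: Find records where program = 'cs' OR status = 'graduated'
Step 2: 4 records match, summing to 197
Step 3: Original sum: 719
Step 4: Remaining sum = 719 - 197 = 522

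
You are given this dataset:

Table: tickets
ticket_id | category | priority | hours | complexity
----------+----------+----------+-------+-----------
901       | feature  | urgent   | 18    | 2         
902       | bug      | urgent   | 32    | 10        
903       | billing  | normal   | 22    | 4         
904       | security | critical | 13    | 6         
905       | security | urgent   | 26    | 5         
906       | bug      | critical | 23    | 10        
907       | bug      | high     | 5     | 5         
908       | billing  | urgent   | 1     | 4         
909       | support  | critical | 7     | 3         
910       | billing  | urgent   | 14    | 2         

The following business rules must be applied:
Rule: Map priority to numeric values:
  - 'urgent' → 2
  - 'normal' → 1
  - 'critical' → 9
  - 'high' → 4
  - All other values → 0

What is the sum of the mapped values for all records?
42

Step 1: Apply mapping to each record
Step 2: Count by status:
  'urgent': 5 records × 2 = 10
  'normal': 1 records × 1 = 1
  'critical': 3 records × 9 = 27
  'high': 1 records × 4 = 4
Step 3: Sum all mapped values = 42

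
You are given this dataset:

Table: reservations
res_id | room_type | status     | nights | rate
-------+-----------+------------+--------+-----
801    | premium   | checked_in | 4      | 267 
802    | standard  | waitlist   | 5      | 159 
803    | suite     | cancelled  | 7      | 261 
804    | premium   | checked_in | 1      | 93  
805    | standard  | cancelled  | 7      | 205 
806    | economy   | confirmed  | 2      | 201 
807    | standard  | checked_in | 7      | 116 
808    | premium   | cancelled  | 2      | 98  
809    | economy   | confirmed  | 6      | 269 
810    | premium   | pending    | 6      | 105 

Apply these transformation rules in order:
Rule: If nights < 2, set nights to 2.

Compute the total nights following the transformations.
48

Step 1: 1 records have nights < 2
Step 2: These records originally summed to 1
Step 3: After setting to minimum: 1 × 2 = 2
Step 4: Unaffected records sum: 46
Step 5: Final sum = 2 + 46 = 48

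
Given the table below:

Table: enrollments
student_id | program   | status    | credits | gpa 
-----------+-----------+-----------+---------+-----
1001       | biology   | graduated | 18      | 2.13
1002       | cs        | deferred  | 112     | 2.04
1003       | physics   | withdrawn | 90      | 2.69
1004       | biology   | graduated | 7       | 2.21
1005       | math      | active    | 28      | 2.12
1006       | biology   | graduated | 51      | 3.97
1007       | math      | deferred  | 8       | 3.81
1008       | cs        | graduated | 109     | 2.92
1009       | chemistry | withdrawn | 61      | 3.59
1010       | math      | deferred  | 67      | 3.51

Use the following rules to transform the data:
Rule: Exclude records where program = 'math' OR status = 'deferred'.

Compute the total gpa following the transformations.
17.51

Step 1: Find records where program = 'math' OR status = 'deferred'
Step 2: 4 records match, summing to 11.48
Step 3: Original sum: 28.99
Step 4: Remaining sum = 28.99 - 11.48 = 17.51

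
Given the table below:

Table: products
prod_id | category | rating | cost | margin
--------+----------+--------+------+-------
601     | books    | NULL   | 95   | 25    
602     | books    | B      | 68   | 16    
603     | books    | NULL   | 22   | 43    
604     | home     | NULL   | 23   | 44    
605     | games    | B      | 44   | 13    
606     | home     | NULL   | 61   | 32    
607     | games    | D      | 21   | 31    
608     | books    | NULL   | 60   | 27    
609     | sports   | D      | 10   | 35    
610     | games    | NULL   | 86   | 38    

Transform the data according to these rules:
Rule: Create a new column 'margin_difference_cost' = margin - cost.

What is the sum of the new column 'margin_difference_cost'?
-186

Step 1: For each record, compute margin - cost
Example calculations:
  25 - 95 = -70
  16 - 68 = -52
  43 - 22 = 21
  ...
Step 2: Sum all derived values
Step 3: Total = -186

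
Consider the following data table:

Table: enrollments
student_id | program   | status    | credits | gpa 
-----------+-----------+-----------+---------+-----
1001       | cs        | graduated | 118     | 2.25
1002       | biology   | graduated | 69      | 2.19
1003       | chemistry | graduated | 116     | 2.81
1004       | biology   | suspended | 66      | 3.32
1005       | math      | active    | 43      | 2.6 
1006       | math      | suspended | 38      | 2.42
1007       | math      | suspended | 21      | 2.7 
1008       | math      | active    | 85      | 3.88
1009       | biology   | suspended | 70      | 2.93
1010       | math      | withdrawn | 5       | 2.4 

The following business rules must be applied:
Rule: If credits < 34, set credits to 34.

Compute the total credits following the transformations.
673

Step 1: 2 records have credits < 34
Step 2: These records originally summed to 26
Step 3: After setting to minimum: 2 × 34 = 68
Step 4: Unaffected records sum: 605
Step 5: Final sum = 68 + 605 = 673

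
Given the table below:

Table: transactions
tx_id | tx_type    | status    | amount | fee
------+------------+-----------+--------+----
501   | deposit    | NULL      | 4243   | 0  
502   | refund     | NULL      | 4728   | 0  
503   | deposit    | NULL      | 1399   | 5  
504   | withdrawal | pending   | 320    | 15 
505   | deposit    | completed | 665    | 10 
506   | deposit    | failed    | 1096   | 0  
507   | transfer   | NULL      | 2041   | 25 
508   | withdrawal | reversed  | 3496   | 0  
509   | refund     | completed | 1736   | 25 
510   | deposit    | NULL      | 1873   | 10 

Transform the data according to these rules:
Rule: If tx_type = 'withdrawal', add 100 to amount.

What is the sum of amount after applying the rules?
21797

Step 1: Count records where tx_type = 'withdrawal': 2
Step 2: Total bonus added: 2 × 100 = 200
Step 3: Original sum of amount: 21597
Step 4: Final sum = 21597 + 200 = 21797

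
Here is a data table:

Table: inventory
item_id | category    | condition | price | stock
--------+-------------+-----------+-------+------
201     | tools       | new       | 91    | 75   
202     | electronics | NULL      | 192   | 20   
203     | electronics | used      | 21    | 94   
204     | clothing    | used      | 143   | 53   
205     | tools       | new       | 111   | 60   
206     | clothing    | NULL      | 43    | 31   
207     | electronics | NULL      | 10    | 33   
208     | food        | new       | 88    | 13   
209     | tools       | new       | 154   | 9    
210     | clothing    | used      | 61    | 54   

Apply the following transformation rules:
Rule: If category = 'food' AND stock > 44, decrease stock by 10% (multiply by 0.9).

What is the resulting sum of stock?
442

Step 1: Find records where category = 'food' AND stock > 44
Step 2: 0 records match, summing to 0
Step 3: After multiplier: 0 × 0.9 = 0.0
Step 4: Unaffected records sum: 442
Step 5: Final sum = 0.0 + 442 = 442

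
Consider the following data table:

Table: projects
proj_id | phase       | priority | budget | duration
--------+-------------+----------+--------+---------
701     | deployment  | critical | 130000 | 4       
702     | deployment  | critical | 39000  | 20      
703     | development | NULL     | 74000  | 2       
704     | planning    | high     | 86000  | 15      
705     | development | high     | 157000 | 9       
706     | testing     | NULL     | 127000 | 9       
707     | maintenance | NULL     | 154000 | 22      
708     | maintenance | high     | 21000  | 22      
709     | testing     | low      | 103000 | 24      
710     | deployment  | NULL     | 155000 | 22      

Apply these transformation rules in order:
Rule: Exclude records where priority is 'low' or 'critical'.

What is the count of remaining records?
7

Step 1: Count records to exclude
  - 1 (low) + 2 (critical) = 3 records
Step 2: Total records: 10
Step 3: Remaining = 10 - 3 = 7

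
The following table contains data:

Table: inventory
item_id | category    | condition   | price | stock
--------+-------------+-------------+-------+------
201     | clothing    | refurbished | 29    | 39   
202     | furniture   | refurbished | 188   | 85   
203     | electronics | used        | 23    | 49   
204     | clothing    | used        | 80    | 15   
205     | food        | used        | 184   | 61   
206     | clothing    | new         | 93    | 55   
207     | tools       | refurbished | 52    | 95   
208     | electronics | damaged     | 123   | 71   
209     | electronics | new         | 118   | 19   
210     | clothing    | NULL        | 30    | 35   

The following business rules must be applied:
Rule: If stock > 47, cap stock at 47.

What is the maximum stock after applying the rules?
47

Step 1: Original maximum stock = 95
Step 2: Apply cap at 47
Step 3: 6 records had stock > 47 and were capped
Step 4: Maximum after transformation = 47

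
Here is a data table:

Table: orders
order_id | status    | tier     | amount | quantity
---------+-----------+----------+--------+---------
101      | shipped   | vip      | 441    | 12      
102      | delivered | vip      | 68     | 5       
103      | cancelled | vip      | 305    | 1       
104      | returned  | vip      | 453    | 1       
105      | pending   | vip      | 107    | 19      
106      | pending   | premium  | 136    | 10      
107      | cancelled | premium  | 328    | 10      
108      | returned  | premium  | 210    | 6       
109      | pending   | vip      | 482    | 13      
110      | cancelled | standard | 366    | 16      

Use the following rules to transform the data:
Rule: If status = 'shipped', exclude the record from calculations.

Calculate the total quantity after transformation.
81

Step 1: Identify records where status = 'shipped'
Step 2: The excluded records sum to 12
Step 3: Original total quantity = 93
Step 4: Remaining total = 93 - 12 = 81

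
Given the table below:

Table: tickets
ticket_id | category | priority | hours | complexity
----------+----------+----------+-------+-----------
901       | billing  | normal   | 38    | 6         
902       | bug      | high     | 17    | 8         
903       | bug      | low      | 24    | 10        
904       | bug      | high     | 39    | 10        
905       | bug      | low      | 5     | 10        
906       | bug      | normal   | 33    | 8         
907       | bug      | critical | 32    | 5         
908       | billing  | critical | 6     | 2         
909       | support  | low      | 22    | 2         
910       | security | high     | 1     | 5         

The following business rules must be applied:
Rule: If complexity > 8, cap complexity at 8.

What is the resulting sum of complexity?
60

Step 1: 3 records have complexity > 8
Step 2: These records originally summed to 30
Step 3: After capping: 3 × 8 = 24
Step 4: Unaffected records sum: 36
Step 5: Final sum = 24 + 36 = 60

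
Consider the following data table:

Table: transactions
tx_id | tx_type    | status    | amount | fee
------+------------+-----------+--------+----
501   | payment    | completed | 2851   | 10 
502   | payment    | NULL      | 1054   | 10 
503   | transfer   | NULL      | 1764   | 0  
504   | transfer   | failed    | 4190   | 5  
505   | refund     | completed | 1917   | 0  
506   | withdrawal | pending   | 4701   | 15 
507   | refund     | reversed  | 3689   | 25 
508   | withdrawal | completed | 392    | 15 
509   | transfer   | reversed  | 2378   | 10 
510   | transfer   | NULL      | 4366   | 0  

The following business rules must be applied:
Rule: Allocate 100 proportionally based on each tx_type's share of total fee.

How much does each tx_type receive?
payment: 22.22, refund: 27.78, transfer: 16.67, withdrawal: 33.33

Step 1: Calculate total fee = 90
Step 2: Calculate each tx_type's proportion:
  payment: 20/90 = 22.22% → 22.22
  refund: 25/90 = 27.78% → 27.78
  transfer: 15/90 = 16.67% → 16.67
  withdrawal: 30/90 = 33.33% → 33.33
Step 3: Verify: sum of allocations ≈ 100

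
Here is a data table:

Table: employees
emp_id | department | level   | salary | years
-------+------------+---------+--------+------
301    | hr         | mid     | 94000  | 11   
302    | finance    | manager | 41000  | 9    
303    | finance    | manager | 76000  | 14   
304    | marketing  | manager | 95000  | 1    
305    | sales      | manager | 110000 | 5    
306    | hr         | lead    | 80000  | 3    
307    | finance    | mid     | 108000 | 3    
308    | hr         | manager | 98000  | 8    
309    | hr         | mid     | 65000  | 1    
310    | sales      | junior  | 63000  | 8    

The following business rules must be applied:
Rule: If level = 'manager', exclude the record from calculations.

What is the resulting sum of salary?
410000

Step 1: Identify records where level = 'manager'
Step 2: The excluded records sum to 420000
Step 3: Original total salary = 830000
Step 4: Remaining total = 830000 - 420000 = 410000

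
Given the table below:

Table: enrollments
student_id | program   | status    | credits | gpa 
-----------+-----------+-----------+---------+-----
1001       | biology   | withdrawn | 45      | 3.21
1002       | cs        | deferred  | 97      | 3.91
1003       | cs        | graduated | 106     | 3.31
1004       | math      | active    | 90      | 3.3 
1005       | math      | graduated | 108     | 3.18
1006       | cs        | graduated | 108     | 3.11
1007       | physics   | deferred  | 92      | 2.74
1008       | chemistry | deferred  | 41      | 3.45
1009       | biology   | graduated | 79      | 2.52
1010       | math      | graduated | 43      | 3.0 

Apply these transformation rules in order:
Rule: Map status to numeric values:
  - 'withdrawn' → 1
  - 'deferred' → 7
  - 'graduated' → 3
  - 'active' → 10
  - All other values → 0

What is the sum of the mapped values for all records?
47

Step 1: Apply mapping to each record
Step 2: Count by status:
  'withdrawn': 1 records × 1 = 1
  'deferred': 3 records × 7 = 21
  'graduated': 5 records × 3 = 15
  'active': 1 records × 10 = 10
Step 3: Sum all mapped values = 47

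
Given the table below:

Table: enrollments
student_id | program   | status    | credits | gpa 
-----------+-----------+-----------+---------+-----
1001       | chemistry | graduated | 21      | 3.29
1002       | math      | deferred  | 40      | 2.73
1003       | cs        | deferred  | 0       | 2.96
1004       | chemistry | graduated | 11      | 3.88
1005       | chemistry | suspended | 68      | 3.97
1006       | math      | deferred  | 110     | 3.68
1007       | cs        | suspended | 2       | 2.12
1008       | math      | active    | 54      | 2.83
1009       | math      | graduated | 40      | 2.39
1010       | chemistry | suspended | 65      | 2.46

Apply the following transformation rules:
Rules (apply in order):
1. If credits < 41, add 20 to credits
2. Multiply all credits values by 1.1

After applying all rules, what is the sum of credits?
584.1

Step 1: Apply Rule 1 - Add 20 to records with credits < 41
  - 6 records affected: 114 + (6 × 20) = 234
  - Unaffected records: 297
  - Sum after Rule 1: 531
Step 2: Apply Rule 2 - Multiply all by 1.1
  - 531 × 1.1 = 584.1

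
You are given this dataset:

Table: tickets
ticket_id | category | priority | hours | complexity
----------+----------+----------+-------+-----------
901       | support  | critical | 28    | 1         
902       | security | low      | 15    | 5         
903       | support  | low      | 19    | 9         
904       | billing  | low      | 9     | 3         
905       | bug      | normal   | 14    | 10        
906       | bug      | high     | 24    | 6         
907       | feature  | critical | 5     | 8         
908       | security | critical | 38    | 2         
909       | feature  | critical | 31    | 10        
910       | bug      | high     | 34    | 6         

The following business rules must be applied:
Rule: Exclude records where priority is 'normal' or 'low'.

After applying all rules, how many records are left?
6

Step 1: Count records to exclude
  - 1 (normal) + 3 (low) = 4 records
Step 2: Total records: 10
Step 3: Remaining = 10 - 4 = 6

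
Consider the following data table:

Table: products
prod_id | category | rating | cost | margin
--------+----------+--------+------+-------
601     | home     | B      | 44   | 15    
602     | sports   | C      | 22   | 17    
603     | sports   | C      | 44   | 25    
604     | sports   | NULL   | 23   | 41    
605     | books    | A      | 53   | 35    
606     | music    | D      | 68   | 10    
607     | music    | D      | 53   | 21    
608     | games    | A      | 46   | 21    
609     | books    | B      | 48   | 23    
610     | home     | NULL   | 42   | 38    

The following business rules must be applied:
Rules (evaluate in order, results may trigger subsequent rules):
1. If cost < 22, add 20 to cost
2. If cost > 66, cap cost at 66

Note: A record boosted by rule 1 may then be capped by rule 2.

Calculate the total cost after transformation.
441

Step 1: Apply rule 1 to records with cost < 22
  - 0 records get bonus of 20
  - Of these, 0 records then exceed 66 and get capped
Step 2: Apply rule 2 to records with cost > 66
  - 1 records (original) are capped
Step 3: Calculate final sum = 441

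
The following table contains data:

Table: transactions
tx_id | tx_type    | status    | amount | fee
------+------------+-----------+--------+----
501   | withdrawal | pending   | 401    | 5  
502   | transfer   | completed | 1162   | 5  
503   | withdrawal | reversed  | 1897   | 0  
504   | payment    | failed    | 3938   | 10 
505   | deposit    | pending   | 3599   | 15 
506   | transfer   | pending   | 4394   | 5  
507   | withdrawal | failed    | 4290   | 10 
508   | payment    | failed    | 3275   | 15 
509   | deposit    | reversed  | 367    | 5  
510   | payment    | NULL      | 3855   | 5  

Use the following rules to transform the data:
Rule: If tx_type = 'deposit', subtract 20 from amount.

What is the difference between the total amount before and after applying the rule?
40

Step 1: Original sum of amount = 27178
Step 2: 2 records have tx_type = 'deposit'
Step 3: Each affected record changes by -20
Step 4: Total change = 2 × -20 = -40
Step 5: New sum = 27178 + -40 = 27138
Step 6: Difference = |27138 - 27178| = 40
        (Sum decreased by 40)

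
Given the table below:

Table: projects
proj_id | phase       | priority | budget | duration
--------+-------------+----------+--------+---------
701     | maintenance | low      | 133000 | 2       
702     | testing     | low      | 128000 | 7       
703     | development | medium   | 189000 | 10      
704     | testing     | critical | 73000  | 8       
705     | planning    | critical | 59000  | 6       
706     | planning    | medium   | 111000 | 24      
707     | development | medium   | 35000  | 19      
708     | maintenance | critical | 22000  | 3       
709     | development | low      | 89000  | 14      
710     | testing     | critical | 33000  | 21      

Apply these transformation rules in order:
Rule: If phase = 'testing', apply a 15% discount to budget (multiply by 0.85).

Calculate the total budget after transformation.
836900.0

Step 1: Records with phase = 'testing' have total budget = 234000
Step 2: Apply multiplier: 234000 × 0.85 = 198900.0
Step 3: Other records total: 638000
Step 4: Final sum = 198900.0 + 638000 = 836900.0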